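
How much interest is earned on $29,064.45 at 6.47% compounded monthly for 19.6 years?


Compound interest earned = final amount − principal.
A = P(1 + r/n)^(nt) = $29,064.45 × (1 + 0.0647/12)^(12 × 19.6) = $102,948.55
Interest = A − P = $102,948.55 − $29,064.45 = $73,884.10

Interest = A - P = $73,884.10


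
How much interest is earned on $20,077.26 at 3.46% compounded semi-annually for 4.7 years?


Compound interest earned = final amount − principal.
A = P(1 + r/n)^(nt) = $20,077.26 × (1 + 0.0346/2)^(2 × 4.7) = $23,589.87
Interest = A − P = $23,589.87 − $20,077.26 = $3,512.61

Interest = A - P = $3,512.61


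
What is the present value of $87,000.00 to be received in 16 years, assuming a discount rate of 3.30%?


Present value formula: PV = FV / (1 + r)^t
PV = $87,000.00 / (1 + 0.033)^16
PV = $87,000.00 / 1.6811449
PV = $51,750.45

PV = FV / (1 + r)^t = $51,750.45


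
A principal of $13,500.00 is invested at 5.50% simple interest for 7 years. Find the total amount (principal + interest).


Total amount formula: A = P(1 + rt) = P + P·r·t
Interest: I = P × r × t = $13,500.00 × 0.055 × 7 = $5,197.50
A = P + I = $13,500.00 + $5,197.50 = $18,697.50

A = P + I = P(1 + rt) = $18,697.50


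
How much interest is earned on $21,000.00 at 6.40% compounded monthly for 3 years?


Compound interest earned = final amount − principal.
A = P(1 + r/n)^(nt) = $21,000.00 × (1 + 0.064/12)^(12 × 3) = $25,432.10
Interest = A − P = $25,432.10 − $21,000.00 = $4,432.10

Interest = A - P = $4,432.10


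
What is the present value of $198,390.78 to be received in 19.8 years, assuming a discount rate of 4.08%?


Present value formula: PV = FV / (1 + r)^t
PV = $198,390.78 / (1 + 0.0408)^19.8
PV = $198,390.78 / 2.207355
PV = $89,877.15

PV = FV / (1 + r)^t = $89,877.15


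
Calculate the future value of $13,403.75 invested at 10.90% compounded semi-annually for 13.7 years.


Compound interest formula: A = P(1 + r/n)^(nt)
A = $13,403.75 × (1 + 0.109/2)^(2 × 13.7)
Growth factor: (1 + 0.109/2)^27.4 = 4.2803216
A = $13,403.75 × 4.2803216
A = $57,372.36

A = P(1 + r/n)^(nt) = $57,372.36


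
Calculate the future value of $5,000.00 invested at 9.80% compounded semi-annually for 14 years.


Compound interest formula: A = P(1 + r/n)^(nt)
A = $5,000.00 × (1 + 0.098/2)^(2 × 14)
Growth factor: (1 + 0.098/2)^28 = 3.8169254
A = $5,000.00 × 3.8169254
A = $19,084.63

A = P(1 + r/n)^(nt) = $19,084.63


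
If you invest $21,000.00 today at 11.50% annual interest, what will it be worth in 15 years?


Future value formula: FV = PV × (1 + r)^t
FV = $21,000.00 × (1 + 0.115)^15
FV = $21,000.00 × 5.118268
FV = $107,483.63

FV = PV × (1 + r)^t = $107,483.63


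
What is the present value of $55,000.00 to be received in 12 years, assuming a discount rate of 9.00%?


Present value formula: PV = FV / (1 + r)^t
PV = $55,000.00 / (1 + 0.09)^12
PV = $55,000.00 / 2.812665
PV = $19,554.41

PV = FV / (1 + r)^t = $19,554.41


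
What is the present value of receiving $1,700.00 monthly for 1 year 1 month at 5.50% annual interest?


Present value of an ordinary annuity: PV = PMT × (1 − (1 + r)^(−n)) / r
Monthly rate r = 0.055/12 ≈ 0.00458333, n = 13
PV = $1,700.00 × (1 − (1 + 0.055/12)^(−13)) / (0.055/12)
PV = $1,700.00 × 12.592302
PV = $21,406.91

PV = PMT × (1-(1+r)^(-n))/r = $21,406.91


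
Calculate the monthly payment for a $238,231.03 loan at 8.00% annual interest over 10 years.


Loan payment formula: PMT = PV × r / (1 − (1 + r)^(−n))
Monthly rate r = 0.08/12 ≈ 0.00666667, n = 120 months
Denominator: 1 − (1 + 0.08/12)^(−120) = 0.549477
PMT = $238,231.03 × (0.08/12) / 0.549477
PMT = $2,890.40 per month

PMT = PV × r / (1-(1+r)^(-n)) = $2,890.40/month


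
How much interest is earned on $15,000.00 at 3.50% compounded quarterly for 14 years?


Compound interest earned = final amount − principal.
A = P(1 + r/n)^(nt) = $15,000.00 × (1 + 0.035/4)^(4 × 14) = $24,432.61
Interest = A − P = $24,432.61 − $15,000.00 = $9,432.61

Interest = A - P = $9,432.61


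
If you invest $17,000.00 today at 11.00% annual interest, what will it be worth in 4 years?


Future value formula: FV = PV × (1 + r)^t
FV = $17,000.00 × (1 + 0.11)^4
FV = $17,000.00 × 1.5180704
FV = $25,807.20

FV = PV × (1 + r)^t = $25,807.20


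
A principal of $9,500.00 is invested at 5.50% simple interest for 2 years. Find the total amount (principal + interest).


Total amount formula: A = P(1 + rt) = P + P·r·t
Interest: I = P × r × t = $9,500.00 × 0.055 × 2 = $1,045.00
A = P + I = $9,500.00 + $1,045.00 = $10,545.00

A = P + I = P(1 + rt) = $10,545.00


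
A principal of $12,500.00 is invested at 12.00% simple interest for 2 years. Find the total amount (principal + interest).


Total amount formula: A = P(1 + rt) = P + P·r·t
Interest: I = P × r × t = $12,500.00 × 0.12 × 2 = $3,000.00
A = P + I = $12,500.00 + $3,000.00 = $15,500.00

A = P + I = P(1 + rt) = $15,500.00


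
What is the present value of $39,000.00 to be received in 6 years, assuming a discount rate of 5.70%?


Present value formula: PV = FV / (1 + r)^t
PV = $39,000.00 / (1 + 0.057)^6
PV = $39,000.00 / 1.394601
PV = $27,964.99

PV = FV / (1 + r)^t = $27,964.99


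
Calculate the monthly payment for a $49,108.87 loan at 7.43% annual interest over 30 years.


Loan payment formula: PMT = PV × r / (1 − (1 + r)^(−n))
Monthly rate r = 0.0743/12 ≈ 0.00619167, n = 360 months
Denominator: 1 − (1 + 0.0743/12)^(−360) = 0.891622
PMT = $49,108.87 × (0.0743/12) / 0.891622
PMT = $341.03 per month

PMT = PV × r / (1-(1+r)^(-n)) = $341.03/month


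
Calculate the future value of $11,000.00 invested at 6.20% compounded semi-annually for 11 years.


Compound interest formula: A = P(1 + r/n)^(nt)
A = $11,000.00 × (1 + 0.062/2)^(2 × 11)
Growth factor: (1 + 0.062/2)^22 = 1.957450
A = $11,000.00 × 1.957450
A = $21,531.95

A = P(1 + r/n)^(nt) = $21,531.95


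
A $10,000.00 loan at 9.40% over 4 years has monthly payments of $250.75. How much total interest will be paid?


Total paid over the life of the loan = PMT × n.
Total paid = $250.75 × 48 = $12,036.00
Total interest = total paid − principal = $12,036.00 − $10,000.00 = $2,036.00

Total interest = (PMT × n) - PV = $2,036.00


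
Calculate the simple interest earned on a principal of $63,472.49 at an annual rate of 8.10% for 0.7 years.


Simple interest formula: I = P × r × t
I = $63,472.49 × 0.081 × 0.7
I = $3,598.89

I = P × r × t = $3,598.89


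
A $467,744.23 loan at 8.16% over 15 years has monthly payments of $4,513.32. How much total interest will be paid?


Total paid over the life of the loan = PMT × n.
Total paid = $4,513.32 × 180 = $812,397.60
Total interest = total paid − principal = $812,397.60 − $467,744.23 = $344,653.37

Total interest = (PMT × n) - PV = $344,653.37


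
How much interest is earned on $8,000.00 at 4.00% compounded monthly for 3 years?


Compound interest earned = final amount − principal.
A = P(1 + r/n)^(nt) = $8,000.00 × (1 + 0.04/12)^(12 × 3) = $9,018.17
Interest = A − P = $9,018.17 − $8,000.00 = $1,018.17

Interest = A - P = $1,018.17


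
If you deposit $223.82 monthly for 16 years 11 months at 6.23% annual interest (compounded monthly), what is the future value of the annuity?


Future value of an ordinary annuity: FV = PMT × ((1 + r)^n − 1) / r
Monthly rate r = 0.0623/12 ≈ 0.00519167, n = 203
FV = $223.82 × ((1 + 0.0623/12)^203 − 1) / (0.0623/12)
FV = $223.82 × 358.465010
FV = $80,231.64

FV = PMT × ((1+r)^n - 1)/r = $80,231.64


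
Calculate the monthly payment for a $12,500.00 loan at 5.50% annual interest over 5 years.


Loan payment formula: PMT = PV × r / (1 − (1 + r)^(−n))
Monthly rate r = 0.055/12 ≈ 0.00458333, n = 60 months
Denominator: 1 − (1 + 0.055/12)^(−60) = 0.2399505
PMT = $12,500.00 × (0.055/12) / 0.2399505
PMT = $238.76 per month

PMT = PV × r / (1-(1+r)^(-n)) = $238.76/month


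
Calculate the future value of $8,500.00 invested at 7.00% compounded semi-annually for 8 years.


Compound interest formula: A = P(1 + r/n)^(nt)
A = $8,500.00 × (1 + 0.07/2)^(2 × 8)
Growth factor: (1 + 0.07/2)^16 = 1.733986
A = $8,500.00 × 1.733986
A = $14,738.88

A = P(1 + r/n)^(nt) = $14,738.88


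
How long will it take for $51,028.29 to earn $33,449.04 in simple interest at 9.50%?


Rearrange the simple interest formula for t:
I = P × r × t  ⇒  t = I / (P × r)
t = $33,449.04 / ($51,028.29 × 0.095)
t = 6.9

t = I/(P×r) = 6.9 years


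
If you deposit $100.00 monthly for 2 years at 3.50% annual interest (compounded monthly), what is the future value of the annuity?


Future value of an ordinary annuity: FV = PMT × ((1 + r)^n − 1) / r
Monthly rate r = 0.035/12 ≈ 0.00291667, n = 24
FV = $100.00 × ((1 + 0.035/12)^24 − 1) / (0.035/12)
FV = $100.00 × 24.822485
FV = $2,482.25

FV = PMT × ((1+r)^n - 1)/r = $2,482.25


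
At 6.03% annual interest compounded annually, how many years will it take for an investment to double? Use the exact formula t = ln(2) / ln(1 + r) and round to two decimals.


Doubling condition: (1 + r)^t = 2
Take ln of both sides: t × ln(1 + r) = ln(2)
t = ln(2) / ln(1 + r)
t = 0.693147 / 0.058552
t = 11.84

t = ln(2) / ln(1 + r) = 11.84 years


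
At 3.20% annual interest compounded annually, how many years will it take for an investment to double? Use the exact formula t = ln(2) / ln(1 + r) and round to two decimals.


Doubling condition: (1 + r)^t = 2
Take ln of both sides: t × ln(1 + r) = ln(2)
t = ln(2) / ln(1 + r)
t = 0.693147 / 0.031499
t = 22.01

t = ln(2) / ln(1 + r) = 22.01 years


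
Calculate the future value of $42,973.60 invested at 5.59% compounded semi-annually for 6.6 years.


Compound interest formula: A = P(1 + r/n)^(nt)
A = $42,973.60 × (1 + 0.0559/2)^(2 × 6.6)
Growth factor: (1 + 0.0559/2)^13.2 = 1.438899
A = $42,973.60 × 1.438899
A = $61,834.67

A = P(1 + r/n)^(nt) = $61,834.67


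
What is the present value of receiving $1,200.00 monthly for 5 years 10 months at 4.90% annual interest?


Present value of an ordinary annuity: PV = PMT × (1 − (1 + r)^(−n)) / r
Monthly rate r = 0.049/12 ≈ 0.00408333, n = 70
PV = $1,200.00 × (1 − (1 + 0.049/12)^(−70)) / (0.049/12)
PV = $1,200.00 × 60.777486
PV = $72,932.98

PV = PMT × (1-(1+r)^(-n))/r = $72,932.98


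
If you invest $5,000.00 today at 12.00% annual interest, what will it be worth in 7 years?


Future value formula: FV = PV × (1 + r)^t
FV = $5,000.00 × (1 + 0.12)^7
FV = $5,000.00 × 2.2106814
FV = $11,053.41

FV = PV × (1 + r)^t = $11,053.41


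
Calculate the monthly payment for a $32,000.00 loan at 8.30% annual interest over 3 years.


Loan payment formula: PMT = PV × r / (1 − (1 + r)^(−n))
Monthly rate r = 0.083/12 ≈ 0.00691667, n = 36 months
Denominator: 1 − (1 + 0.083/12)^(−36) = 0.219752
PMT = $32,000.00 × (0.083/12) / 0.219752
PMT = $1,007.20 per month

PMT = PV × r / (1-(1+r)^(-n)) = $1,007.20/month


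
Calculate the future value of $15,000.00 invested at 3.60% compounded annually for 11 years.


Compound interest formula: A = P(1 + r/n)^(nt)
A = $15,000.00 × (1 + 0.036/1)^(1 × 11)
Growth factor: (1 + 0.036/1)^11 = 1.4755615
A = $15,000.00 × 1.4755615
A = $22,133.42

A = P(1 + r/n)^(nt) = $22,133.42


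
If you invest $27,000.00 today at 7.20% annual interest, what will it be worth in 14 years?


Future value formula: FV = PV × (1 + r)^t
FV = $27,000.00 × (1 + 0.072)^14
FV = $27,000.00 × 2.646836
FV = $71,464.57

FV = PV × (1 + r)^t = $71,464.57


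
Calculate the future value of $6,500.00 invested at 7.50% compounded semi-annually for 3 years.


Compound interest formula: A = P(1 + r/n)^(nt)
A = $6,500.00 × (1 + 0.075/2)^(2 × 3)
Growth factor: (1 + 0.075/2)^6 = 1.247179
A = $6,500.00 × 1.247179
A = $8,106.66

A = P(1 + r/n)^(nt) = $8,106.66


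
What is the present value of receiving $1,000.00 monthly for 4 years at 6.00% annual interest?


Present value of an ordinary annuity: PV = PMT × (1 − (1 + r)^(−n)) / r
Monthly rate r = 0.06/12 = 0.005, n = 48
PV = $1,000.00 × (1 − (1 + 0.06/12)^(−48)) / (0.06/12)
PV = $1,000.00 × 42.580318
PV = $42,580.32

PV = PMT × (1-(1+r)^(-n))/r = $42,580.32


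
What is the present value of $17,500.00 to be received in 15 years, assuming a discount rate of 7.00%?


Present value formula: PV = FV / (1 + r)^t
PV = $17,500.00 / (1 + 0.07)^15
PV = $17,500.00 / 2.7590315
PV = $6,342.81

PV = FV / (1 + r)^t = $6,342.81


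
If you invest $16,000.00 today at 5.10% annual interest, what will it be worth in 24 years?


Future value formula: FV = PV × (1 + r)^t
FV = $16,000.00 × (1 + 0.051)^24
FV = $16,000.00 × 3.2996296
FV = $52,794.07

FV = PV × (1 + r)^t = $52,794.07


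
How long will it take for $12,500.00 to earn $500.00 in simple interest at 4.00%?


Rearrange the simple interest formula for t:
I = P × r × t  ⇒  t = I / (P × r)
t = $500.00 / ($12,500.00 × 0.04)
t = 1

t = I/(P×r) = 1 year


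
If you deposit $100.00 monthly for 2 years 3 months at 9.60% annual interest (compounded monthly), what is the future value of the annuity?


Future value of an ordinary annuity: FV = PMT × ((1 + r)^n − 1) / r
Monthly rate r = 0.096/12 = 0.008, n = 27
FV = $100.00 × ((1 + 0.096/12)^27 − 1) / (0.096/12)
FV = $100.00 × 30.004526
FV = $3,000.45

FV = PMT × ((1+r)^n - 1)/r = $3,000.45


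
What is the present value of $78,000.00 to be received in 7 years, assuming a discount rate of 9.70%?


Present value formula: PV = FV / (1 + r)^t
PV = $78,000.00 / (1 + 0.097)^7
PV = $78,000.00 / 1.911817
PV = $40,798.88

PV = FV / (1 + r)^t = $40,798.88


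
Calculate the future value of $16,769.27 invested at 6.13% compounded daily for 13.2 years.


Compound interest formula: A = P(1 + r/n)^(nt)
A = $16,769.27 × (1 + 0.0613/365)^(365 × 13.2)
Growth factor: (1 + 0.0613/365)^4818 = 2.245868
A = $16,769.27 × 2.245868
A = $37,661.57

A = P(1 + r/n)^(nt) = $37,661.57


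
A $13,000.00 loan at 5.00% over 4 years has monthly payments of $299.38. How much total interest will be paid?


Total paid over the life of the loan = PMT × n.
Total paid = $299.38 × 48 = $14,370.24
Total interest = total paid − principal = $14,370.24 − $13,000.00 = $1,370.24

Total interest = (PMT × n) - PV = $1,370.24


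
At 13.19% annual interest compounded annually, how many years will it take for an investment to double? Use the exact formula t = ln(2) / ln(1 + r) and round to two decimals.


Doubling condition: (1 + r)^t = 2
Take ln of both sides: t × ln(1 + r) = ln(2)
t = ln(2) / ln(1 + r)
t = 0.693147 / 0.123898
t = 5.59

t = ln(2) / ln(1 + r) = 5.59 years


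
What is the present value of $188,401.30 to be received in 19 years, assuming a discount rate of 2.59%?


Present value formula: PV = FV / (1 + r)^t
PV = $188,401.30 / (1 + 0.0259)^19
PV = $188,401.30 / 1.62553216
PV = $115,901.31

PV = FV / (1 + r)^t = $115,901.31


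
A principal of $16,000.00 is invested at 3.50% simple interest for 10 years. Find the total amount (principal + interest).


Total amount formula: A = P(1 + rt) = P + P·r·t
Interest: I = P × r × t = $16,000.00 × 0.035 × 10 = $5,600.00
A = P + I = $16,000.00 + $5,600.00 = $21,600.00

A = P + I = P(1 + rt) = $21,600.00


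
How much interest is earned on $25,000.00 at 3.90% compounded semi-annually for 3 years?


Compound interest earned = final amount − principal.
A = P(1 + r/n)^(nt) = $25,000.00 × (1 + 0.039/2)^(2 × 3) = $28,071.36
Interest = A − P = $28,071.36 − $25,000.00 = $3,071.36

Interest = A - P = $3,071.36


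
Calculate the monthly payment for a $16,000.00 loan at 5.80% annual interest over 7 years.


Loan payment formula: PMT = PV × r / (1 − (1 + r)^(−n))
Monthly rate r = 0.058/12 ≈ 0.00483333, n = 84 months
Denominator: 1 − (1 + 0.058/12)^(−84) = 0.333038
PMT = $16,000.00 × (0.058/12) / 0.333038
PMT = $232.21 per month

PMT = PV × r / (1-(1+r)^(-n)) = $232.21/month


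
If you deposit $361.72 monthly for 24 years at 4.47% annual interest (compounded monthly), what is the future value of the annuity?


Future value of an ordinary annuity: FV = PMT × ((1 + r)^n − 1) / r
Monthly rate r = 0.0447/12 = 0.003725, n = 288
FV = $361.72 × ((1 + 0.0447/12)^288 − 1) / (0.0447/12)
FV = $361.72 × 514.827583
FV = $186,223.43

FV = PMT × ((1+r)^n - 1)/r = $186,223.43


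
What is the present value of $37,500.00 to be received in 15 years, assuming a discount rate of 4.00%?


Present value formula: PV = FV / (1 + r)^t
PV = $37,500.00 / (1 + 0.04)^15
PV = $37,500.00 / 1.8009435
PV = $20,822.42

PV = FV / (1 + r)^t = $20,822.42


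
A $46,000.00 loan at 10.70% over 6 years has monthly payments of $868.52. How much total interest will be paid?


Total paid over the life of the loan = PMT × n.
Total paid = $868.52 × 72 = $62,533.44
Total interest = total paid − principal = $62,533.44 − $46,000.00 = $16,533.44

Total interest = (PMT × n) - PV = $16,533.44


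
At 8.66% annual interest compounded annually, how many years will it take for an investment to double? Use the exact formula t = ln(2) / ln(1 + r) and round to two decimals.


Doubling condition: (1 + r)^t = 2
Take ln of both sides: t × ln(1 + r) = ln(2)
t = ln(2) / ln(1 + r)
t = 0.693147 / 0.083054
t = 8.35

t = ln(2) / ln(1 + r) = 8.35 years


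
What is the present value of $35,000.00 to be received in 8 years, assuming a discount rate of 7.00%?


Present value formula: PV = FV / (1 + r)^t
PV = $35,000.00 / (1 + 0.07)^8
PV = $35,000.00 / 1.718186
PV = $20,370.32

PV = FV / (1 + r)^t = $20,370.32


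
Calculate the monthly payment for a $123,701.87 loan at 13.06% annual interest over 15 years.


Loan payment formula: PMT = PV × r / (1 − (1 + r)^(−n))
Monthly rate r = 0.1306/12 ≈ 0.01088333, n = 180 months
Denominator: 1 − (1 + 0.1306/12)^(−180) = 0.857500
PMT = $123,701.87 × (0.1306/12) / 0.857500
PMT = $1,570.02 per month

PMT = PV × r / (1-(1+r)^(-n)) = $1,570.02/month


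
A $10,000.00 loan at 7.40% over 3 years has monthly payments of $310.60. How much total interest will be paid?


Total paid over the life of the loan = PMT × n.
Total paid = $310.60 × 36 = $11,181.60
Total interest = total paid − principal = $11,181.60 − $10,000.00 = $1,181.60

Total interest = (PMT × n) - PV = $1,181.60


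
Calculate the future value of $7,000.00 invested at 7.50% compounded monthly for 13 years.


Compound interest formula: A = P(1 + r/n)^(nt)
A = $7,000.00 × (1 + 0.075/12)^(12 × 13)
Growth factor: (1 + 0.075/12)^156 = 2.6431351
A = $7,000.00 × 2.6431351
A = $18,501.95

A = P(1 + r/n)^(nt) = $18,501.95


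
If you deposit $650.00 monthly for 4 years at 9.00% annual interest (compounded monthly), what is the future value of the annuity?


Future value of an ordinary annuity: FV = PMT × ((1 + r)^n − 1) / r
Monthly rate r = 0.09/12 = 0.0075, n = 48
FV = $650.00 × ((1 + 0.09/12)^48 − 1) / (0.09/12)
FV = $650.00 × 57.520711
FV = $37,388.46

FV = PMT × ((1+r)^n - 1)/r = $37,388.46


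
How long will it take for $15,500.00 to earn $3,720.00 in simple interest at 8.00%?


Rearrange the simple interest formula for t:
I = P × r × t  ⇒  t = I / (P × r)
t = $3,720.00 / ($15,500.00 × 0.08)
t = 3

t = I/(P×r) = 3 years


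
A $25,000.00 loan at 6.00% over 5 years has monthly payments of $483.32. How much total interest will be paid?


Total paid over the life of the loan = PMT × n.
Total paid = $483.32 × 60 = $28,999.20
Total interest = total paid − principal = $28,999.20 − $25,000.00 = $3,999.20

Total interest = (PMT × n) - PV = $3,999.20


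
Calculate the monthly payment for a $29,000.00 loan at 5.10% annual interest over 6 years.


Loan payment formula: PMT = PV × r / (1 − (1 + r)^(−n))
Monthly rate r = 0.051/12 = 0.00425, n = 72 months
Denominator: 1 − (1 + 0.051/12)^(−72) = 0.263136
PMT = $29,000.00 × (0.051/12) / 0.263136
PMT = $468.39 per month

PMT = PV × r / (1-(1+r)^(-n)) = $468.39/month


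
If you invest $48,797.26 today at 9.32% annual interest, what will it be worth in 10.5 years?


Future value formula: FV = PV × (1 + r)^t
FV = $48,797.26 × (1 + 0.0932)^10.5
FV = $48,797.26 × 2.5488604
FV = $124,377.40

FV = PV × (1 + r)^t = $124,377.40


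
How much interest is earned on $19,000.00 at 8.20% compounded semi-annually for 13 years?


Compound interest earned = final amount − principal.
A = P(1 + r/n)^(nt) = $19,000.00 × (1 + 0.082/2)^(2 × 13) = $54,009.80
Interest = A − P = $54,009.80 − $19,000.00 = $35,009.80

Interest = A - P = $35,009.80


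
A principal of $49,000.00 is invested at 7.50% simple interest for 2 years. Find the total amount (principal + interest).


Total amount formula: A = P(1 + rt) = P + P·r·t
Interest: I = P × r × t = $49,000.00 × 0.075 × 2 = $7,350.00
A = P + I = $49,000.00 + $7,350.00 = $56,350.00

A = P + I = P(1 + rt) = $56,350.00


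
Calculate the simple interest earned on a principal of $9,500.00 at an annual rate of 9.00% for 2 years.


Simple interest formula: I = P × r × t
I = $9,500.00 × 0.09 × 2
I = $1,710.00

I = P × r × t = $1,710.00


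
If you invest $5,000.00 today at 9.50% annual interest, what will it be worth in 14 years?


Future value formula: FV = PV × (1 + r)^t
FV = $5,000.00 × (1 + 0.095)^14
FV = $5,000.00 × 3.5628511
FV = $17,814.26

FV = PV × (1 + r)^t = $17,814.26


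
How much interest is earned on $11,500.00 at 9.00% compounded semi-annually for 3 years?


Compound interest earned = final amount − principal.
A = P(1 + r/n)^(nt) = $11,500.00 × (1 + 0.09/2)^(2 × 3) = $14,975.99
Interest = A − P = $14,975.99 − $11,500.00 = $3,475.99

Interest = A - P = $3,475.99


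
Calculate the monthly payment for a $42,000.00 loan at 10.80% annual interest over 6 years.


Loan payment formula: PMT = PV × r / (1 − (1 + r)^(−n))
Monthly rate r = 0.108/12 = 0.009, n = 72 months
Denominator: 1 − (1 + 0.108/12)^(−72) = 0.4753906
PMT = $42,000.00 × (0.108/12) / 0.4753906
PMT = $795.14 per month

PMT = PV × r / (1-(1+r)^(-n)) = $795.14/month


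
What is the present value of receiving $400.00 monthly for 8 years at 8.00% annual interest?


Present value of an ordinary annuity: PV = PMT × (1 − (1 + r)^(−n)) / r
Monthly rate r = 0.08/12 ≈ 0.00666667, n = 96
PV = $400.00 × (1 − (1 + 0.08/12)^(−96)) / (0.08/12)
PV = $400.00 × 70.737970
PV = $28,295.19

PV = PMT × (1-(1+r)^(-n))/r = $28,295.19


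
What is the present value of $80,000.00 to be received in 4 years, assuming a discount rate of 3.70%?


Present value formula: PV = FV / (1 + r)^t
PV = $80,000.00 / (1 + 0.037)^4
PV = $80,000.00 / 1.1564185
PV = $69,179.11

PV = FV / (1 + r)^t = $69,179.11


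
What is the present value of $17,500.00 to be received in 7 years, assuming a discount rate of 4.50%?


Present value formula: PV = FV / (1 + r)^t
PV = $17,500.00 / (1 + 0.045)^7
PV = $17,500.00 / 1.360862
PV = $12,859.50

PV = FV / (1 + r)^t = $12,859.50


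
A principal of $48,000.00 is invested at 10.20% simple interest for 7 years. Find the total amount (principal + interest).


Total amount formula: A = P(1 + rt) = P + P·r·t
Interest: I = P × r × t = $48,000.00 × 0.102 × 7 = $34,272.00
A = P + I = $48,000.00 + $34,272.00 = $82,272.00

A = P + I = P(1 + rt) = $82,272.00


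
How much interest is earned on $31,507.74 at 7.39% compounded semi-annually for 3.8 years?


Compound interest earned = final amount − principal.
A = P(1 + r/n)^(nt) = $31,507.74 × (1 + 0.0739/2)^(2 × 3.8) = $41,512.29
Interest = A − P = $41,512.29 − $31,507.74 = $10,004.55

Interest = A - P = $10,004.55


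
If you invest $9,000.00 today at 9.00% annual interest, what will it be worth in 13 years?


Future value formula: FV = PV × (1 + r)^t
FV = $9,000.00 × (1 + 0.09)^13
FV = $9,000.00 × 3.0658046
FV = $27,592.24

FV = PV × (1 + r)^t = $27,592.24


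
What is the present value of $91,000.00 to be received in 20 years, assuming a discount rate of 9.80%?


Present value formula: PV = FV / (1 + r)^t
PV = $91,000.00 / (1 + 0.098)^20
PV = $91,000.00 / 6.487043
PV = $14,027.96

PV = FV / (1 + r)^t = $14,027.96


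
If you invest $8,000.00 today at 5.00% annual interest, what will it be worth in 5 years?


Future value formula: FV = PV × (1 + r)^t
FV = $8,000.00 × (1 + 0.05)^5
FV = $8,000.00 × 1.2762816
FV = $10,210.25

FV = PV × (1 + r)^t = $10,210.25


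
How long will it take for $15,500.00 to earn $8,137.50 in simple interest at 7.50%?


Rearrange the simple interest formula for t:
I = P × r × t  ⇒  t = I / (P × r)
t = $8,137.50 / ($15,500.00 × 0.075)
t = 7

t = I/(P×r) = 7 years


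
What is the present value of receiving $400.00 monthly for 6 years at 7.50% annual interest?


Present value of an ordinary annuity: PV = PMT × (1 − (1 + r)^(−n)) / r
Monthly rate r = 0.075/12 = 0.00625, n = 72
PV = $400.00 × (1 − (1 + 0.075/12)^(−72)) / (0.075/12)
PV = $400.00 × 57.836524
PV = $23,134.61

PV = PMT × (1-(1+r)^(-n))/r = $23,134.61


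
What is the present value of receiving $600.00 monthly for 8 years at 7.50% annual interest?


Present value of an ordinary annuity: PV = PMT × (1 − (1 + r)^(−n)) / r
Monthly rate r = 0.075/12 = 0.00625, n = 96
PV = $600.00 × (1 − (1 + 0.075/12)^(−96)) / (0.075/12)
PV = $600.00 × 72.026024
PV = $43,215.61

PV = PMT × (1-(1+r)^(-n))/r = $43,215.61


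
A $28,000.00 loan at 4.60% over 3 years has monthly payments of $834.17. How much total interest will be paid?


Total paid over the life of the loan = PMT × n.
Total paid = $834.17 × 36 = $30,030.12
Total interest = total paid − principal = $30,030.12 − $28,000.00 = $2,030.12

Total interest = (PMT × n) - PV = $2,030.12


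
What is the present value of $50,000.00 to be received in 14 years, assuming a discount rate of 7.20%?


Present value formula: PV = FV / (1 + r)^t
PV = $50,000.00 / (1 + 0.072)^14
PV = $50,000.00 / 2.646836
PV = $18,890.48

PV = FV / (1 + r)^t = $18,890.48


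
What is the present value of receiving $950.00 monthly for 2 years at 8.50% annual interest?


Present value of an ordinary annuity: PV = PMT × (1 − (1 + r)^(−n)) / r
Monthly rate r = 0.085/12 ≈ 0.00708333, n = 24
PV = $950.00 × (1 − (1 + 0.085/12)^(−24)) / (0.085/12)
PV = $950.00 × 21.999453
PV = $20,899.48

PV = PMT × (1-(1+r)^(-n))/r = $20,899.48


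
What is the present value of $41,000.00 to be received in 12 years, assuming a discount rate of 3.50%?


Present value formula: PV = FV / (1 + r)^t
PV = $41,000.00 / (1 + 0.035)^12
PV = $41,000.00 / 1.51106866
PV = $27,133.12

PV = FV / (1 + r)^t = $27,133.12


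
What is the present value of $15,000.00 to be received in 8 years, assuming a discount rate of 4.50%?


Present value formula: PV = FV / (1 + r)^t
PV = $15,000.00 / (1 + 0.045)^8
PV = $15,000.00 / 1.4221006
PV = $10,547.78

PV = FV / (1 + r)^t = $10,547.78


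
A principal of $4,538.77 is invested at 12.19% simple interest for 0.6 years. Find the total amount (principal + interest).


Total amount formula: A = P(1 + rt) = P + P·r·t
Interest: I = P × r × t = $4,538.77 × 0.1219 × 0.6 = $331.97
A = P + I = $4,538.77 + $331.97 = $4,870.74

A = P + I = P(1 + rt) = $4,870.74


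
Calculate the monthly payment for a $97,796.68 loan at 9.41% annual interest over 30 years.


Loan payment formula: PMT = PV × r / (1 − (1 + r)^(−n))
Monthly rate r = 0.0941/12 ≈ 0.00784167, n = 360 months
Denominator: 1 − (1 + 0.0941/12)^(−360) = 0.939915
PMT = $97,796.68 × (0.0941/12) / 0.939915
PMT = $815.91 per month

PMT = PV × r / (1-(1+r)^(-n)) = $815.91/month


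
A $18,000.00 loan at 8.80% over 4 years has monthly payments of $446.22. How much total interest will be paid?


Total paid over the life of the loan = PMT × n.
Total paid = $446.22 × 48 = $21,418.56
Total interest = total paid − principal = $21,418.56 − $18,000.00 = $3,418.56

Total interest = (PMT × n) - PV = $3,418.56


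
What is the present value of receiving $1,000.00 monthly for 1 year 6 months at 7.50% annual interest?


Present value of an ordinary annuity: PV = PMT × (1 − (1 + r)^(−n)) / r
Monthly rate r = 0.075/12 = 0.00625, n = 18
PV = $1,000.00 × (1 − (1 + 0.075/12)^(−18)) / (0.075/12)
PV = $1,000.00 × 16.974359
PV = $16,974.36

PV = PMT × (1-(1+r)^(-n))/r = $16,974.36


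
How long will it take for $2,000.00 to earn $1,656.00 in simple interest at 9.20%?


Rearrange the simple interest formula for t:
I = P × r × t  ⇒  t = I / (P × r)
t = $1,656.00 / ($2,000.00 × 0.092)
t = 9

t = I/(P×r) = 9 years


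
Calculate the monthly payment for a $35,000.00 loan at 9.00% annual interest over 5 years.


Loan payment formula: PMT = PV × r / (1 − (1 + r)^(−n))
Monthly rate r = 0.09/12 = 0.0075, n = 60 months
Denominator: 1 − (1 + 0.09/12)^(−60) = 0.361300
PMT = $35,000.00 × (0.09/12) / 0.361300
PMT = $726.54 per month

PMT = PV × r / (1-(1+r)^(-n)) = $726.54/month


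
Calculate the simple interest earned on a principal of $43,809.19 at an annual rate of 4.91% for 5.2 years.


Simple interest formula: I = P × r × t
I = $43,809.19 × 0.0491 × 5.2
I = $11,185.36

I = P × r × t = $11,185.36


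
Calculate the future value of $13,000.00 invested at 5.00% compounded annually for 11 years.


Compound interest formula: A = P(1 + r/n)^(nt)
A = $13,000.00 × (1 + 0.05/1)^(1 × 11)
Growth factor: (1 + 0.05/1)^11 = 1.710339
A = $13,000.00 × 1.710339
A = $22,234.41

A = P(1 + r/n)^(nt) = $22,234.41


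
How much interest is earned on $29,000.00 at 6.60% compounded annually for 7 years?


Compound interest earned = final amount − principal.
A = P(1 + r/n)^(nt) = $29,000.00 × (1 + 0.066/1)^(1 × 7) = $45,362.65
Interest = A − P = $45,362.65 − $29,000.00 = $16,362.65

Interest = A - P = $16,362.65


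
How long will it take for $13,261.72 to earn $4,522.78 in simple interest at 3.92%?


Rearrange the simple interest formula for t:
I = P × r × t  ⇒  t = I / (P × r)
t = $4,522.78 / ($13,261.72 × 0.0392)
t = 8.7

t = I/(P×r) = 8.7 years


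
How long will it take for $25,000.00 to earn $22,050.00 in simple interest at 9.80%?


Rearrange the simple interest formula for t:
I = P × r × t  ⇒  t = I / (P × r)
t = $22,050.00 / ($25,000.00 × 0.098)
t = 9

t = I/(P×r) = 9 years


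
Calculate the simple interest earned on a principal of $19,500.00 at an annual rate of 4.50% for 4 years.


Simple interest formula: I = P × r × t
I = $19,500.00 × 0.045 × 4
I = $3,510.00

I = P × r × t = $3,510.00


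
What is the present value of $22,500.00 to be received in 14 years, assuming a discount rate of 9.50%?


Present value formula: PV = FV / (1 + r)^t
PV = $22,500.00 / (1 + 0.095)^14
PV = $22,500.00 / 3.562851
PV = $6,315.17

PV = FV / (1 + r)^t = $6,315.17


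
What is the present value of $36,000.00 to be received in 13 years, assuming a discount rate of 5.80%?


Present value formula: PV = FV / (1 + r)^t
PV = $36,000.00 / (1 + 0.058)^13
PV = $36,000.00 / 2.081199
PV = $17,297.72

PV = FV / (1 + r)^t = $17,297.72


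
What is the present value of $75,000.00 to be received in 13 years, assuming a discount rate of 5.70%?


Present value formula: PV = FV / (1 + r)^t
PV = $75,000.00 / (1 + 0.057)^13
PV = $75,000.00 / 2.0557715
PV = $36,482.65

PV = FV / (1 + r)^t = $36,482.65


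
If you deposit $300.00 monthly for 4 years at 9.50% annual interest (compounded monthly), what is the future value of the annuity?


Future value of an ordinary annuity: FV = PMT × ((1 + r)^n − 1) / r
Monthly rate r = 0.095/12 ≈ 0.00791667, n = 48
FV = $300.00 × ((1 + 0.095/12)^48 − 1) / (0.095/12)
FV = $300.00 × 58.117673
FV = $17,435.30

FV = PMT × ((1+r)^n - 1)/r = $17,435.30


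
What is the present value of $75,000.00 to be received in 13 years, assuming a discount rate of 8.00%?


Present value formula: PV = FV / (1 + r)^t
PV = $75,000.00 / (1 + 0.08)^13
PV = $75,000.00 / 2.719624
PV = $27,577.34

PV = FV / (1 + r)^t = $27,577.34


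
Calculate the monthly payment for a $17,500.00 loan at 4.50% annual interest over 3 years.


Loan payment formula: PMT = PV × r / (1 − (1 + r)^(−n))
Monthly rate r = 0.045/12 = 0.00375, n = 36 months
Denominator: 1 − (1 + 0.045/12)^(−36) = 0.126063
PMT = $17,500.00 × (0.045/12) / 0.126063
PMT = $520.57 per month

PMT = PV × r / (1-(1+r)^(-n)) = $520.57/month


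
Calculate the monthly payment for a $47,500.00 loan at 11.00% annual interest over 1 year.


Loan payment formula: PMT = PV × r / (1 − (1 + r)^(−n))
Monthly rate r = 0.11/12 ≈ 0.00916667, n = 12 months
Denominator: 1 − (1 + 0.11/12)^(−12) = 0.1037168
PMT = $47,500.00 × (0.11/12) / 0.1037168
PMT = $4,198.13 per month

PMT = PV × r / (1-(1+r)^(-n)) = $4,198.13/month


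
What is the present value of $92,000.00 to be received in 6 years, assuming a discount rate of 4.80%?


Present value formula: PV = FV / (1 + r)^t
PV = $92,000.00 / (1 + 0.048)^6
PV = $92,000.00 / 1.324853
PV = $69,441.67

PV = FV / (1 + r)^t = $69,441.67


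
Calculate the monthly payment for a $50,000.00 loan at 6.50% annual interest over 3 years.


Loan payment formula: PMT = PV × r / (1 − (1 + r)^(−n))
Monthly rate r = 0.065/12 ≈ 0.00541667, n = 36 months
Denominator: 1 − (1 + 0.065/12)^(−36) = 0.176732
PMT = $50,000.00 × (0.065/12) / 0.176732
PMT = $1,532.45 per month

PMT = PV × r / (1-(1+r)^(-n)) = $1,532.45/month


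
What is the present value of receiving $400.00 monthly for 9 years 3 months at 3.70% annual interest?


Present value of an ordinary annuity: PV = PMT × (1 − (1 + r)^(−n)) / r
Monthly rate r = 0.037/12 ≈ 0.00308333, n = 111
PV = $400.00 × (1 − (1 + 0.037/12)^(−111)) / (0.037/12)
PV = $400.00 × 93.877401
PV = $37,550.96

PV = PMT × (1-(1+r)^(-n))/r = $37,550.96


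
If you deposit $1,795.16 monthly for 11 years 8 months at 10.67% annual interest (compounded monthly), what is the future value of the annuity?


Future value of an ordinary annuity: FV = PMT × ((1 + r)^n − 1) / r
Monthly rate r = 0.1067/12 ≈ 0.00889167, n = 140
FV = $1,795.16 × ((1 + 0.1067/12)^140 − 1) / (0.1067/12)
FV = $1,795.16 × 275.910535
FV = $495,303.56

FV = PMT × ((1+r)^n - 1)/r = $495,303.56


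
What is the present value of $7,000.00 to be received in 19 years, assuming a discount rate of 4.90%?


Present value formula: PV = FV / (1 + r)^t
PV = $7,000.00 / (1 + 0.049)^19
PV = $7,000.00 / 2.481614
PV = $2,820.74

PV = FV / (1 + r)^t = $2,820.74


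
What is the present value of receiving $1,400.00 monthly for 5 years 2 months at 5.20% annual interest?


Present value of an ordinary annuity: PV = PMT × (1 − (1 + r)^(−n)) / r
Monthly rate r = 0.052/12 ≈ 0.00433333, n = 62
PV = $1,400.00 × (1 − (1 + 0.052/12)^(−62)) / (0.052/12)
PV = $1,400.00 × 54.267271
PV = $75,974.18

PV = PMT × (1-(1+r)^(-n))/r = $75,974.18


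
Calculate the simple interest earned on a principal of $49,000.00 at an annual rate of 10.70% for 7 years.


Simple interest formula: I = P × r × t
I = $49,000.00 × 0.107 × 7
I = $36,701.00

I = P × r × t = $36,701.00


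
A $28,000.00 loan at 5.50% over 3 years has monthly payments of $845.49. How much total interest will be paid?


Total paid over the life of the loan = PMT × n.
Total paid = $845.49 × 36 = $30,437.64
Total interest = total paid − principal = $30,437.64 − $28,000.00 = $2,437.64

Total interest = (PMT × n) - PV = $2,437.64


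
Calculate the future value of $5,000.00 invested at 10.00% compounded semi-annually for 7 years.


Compound interest formula: A = P(1 + r/n)^(nt)
A = $5,000.00 × (1 + 0.1/2)^(2 × 7)
Growth factor: (1 + 0.1/2)^14 = 1.979932
A = $5,000.00 × 1.979932
A = $9,899.66

A = P(1 + r/n)^(nt) = $9,899.66


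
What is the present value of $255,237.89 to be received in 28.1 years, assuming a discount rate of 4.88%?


Present value formula: PV = FV / (1 + r)^t
PV = $255,237.89 / (1 + 0.0488)^28.1
PV = $255,237.89 / 3.814734
PV = $66,908.44

PV = FV / (1 + r)^t = $66,908.44


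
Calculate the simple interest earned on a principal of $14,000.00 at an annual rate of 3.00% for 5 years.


Simple interest formula: I = P × r × t
I = $14,000.00 × 0.03 × 5
I = $2,100.00

I = P × r × t = $2,100.00


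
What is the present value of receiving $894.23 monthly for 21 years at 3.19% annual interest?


Present value of an ordinary annuity: PV = PMT × (1 − (1 + r)^(−n)) / r
Monthly rate r = 0.0319/12 ≈ 0.00265833, n = 252
PV = $894.23 × (1 − (1 + 0.0319/12)^(−252)) / (0.0319/12)
PV = $894.23 × 183.492857
PV = $164,084.82

PV = PMT × (1-(1+r)^(-n))/r = $164,084.82


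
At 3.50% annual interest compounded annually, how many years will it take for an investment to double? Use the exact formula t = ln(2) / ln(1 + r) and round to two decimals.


Doubling condition: (1 + r)^t = 2
Take ln of both sides: t × ln(1 + r) = ln(2)
t = ln(2) / ln(1 + r)
t = 0.693147 / 0.034401
t = 20.15

t = ln(2) / ln(1 + r) = 20.15 years


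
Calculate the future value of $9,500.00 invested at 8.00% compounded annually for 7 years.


Compound interest formula: A = P(1 + r/n)^(nt)
A = $9,500.00 × (1 + 0.08/1)^(1 × 7)
Growth factor: (1 + 0.08/1)^7 = 1.713824
A = $9,500.00 × 1.713824
A = $16,281.33

A = P(1 + r/n)^(nt) = $16,281.33


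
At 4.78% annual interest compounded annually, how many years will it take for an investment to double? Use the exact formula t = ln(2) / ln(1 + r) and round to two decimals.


Doubling condition: (1 + r)^t = 2
Take ln of both sides: t × ln(1 + r) = ln(2)
t = ln(2) / ln(1 + r)
t = 0.693147 / 0.046693
t = 14.84

t = ln(2) / ln(1 + r) = 14.84 years


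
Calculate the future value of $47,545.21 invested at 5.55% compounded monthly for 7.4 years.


Compound interest formula: A = P(1 + r/n)^(nt)
A = $47,545.21 × (1 + 0.0555/12)^(12 × 7.4)
Growth factor: (1 + 0.0555/12)^88.8 = 1.506446
A = $47,545.21 × 1.506446
A = $71,624.29

A = P(1 + r/n)^(nt) = $71,624.29


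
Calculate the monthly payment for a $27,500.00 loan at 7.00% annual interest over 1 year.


Loan payment formula: PMT = PV × r / (1 − (1 + r)^(−n))
Monthly rate r = 0.07/12 ≈ 0.00583333, n = 12 months
Denominator: 1 − (1 + 0.07/12)^(−12) = 0.0674165
PMT = $27,500.00 × (0.07/12) / 0.0674165
PMT = $2,379.49 per month

PMT = PV × r / (1-(1+r)^(-n)) = $2,379.49/month


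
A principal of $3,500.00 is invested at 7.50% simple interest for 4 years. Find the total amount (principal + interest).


Total amount formula: A = P(1 + rt) = P + P·r·t
Interest: I = P × r × t = $3,500.00 × 0.075 × 4 = $1,050.00
A = P + I = $3,500.00 + $1,050.00 = $4,550.00

A = P + I = P(1 + rt) = $4,550.00


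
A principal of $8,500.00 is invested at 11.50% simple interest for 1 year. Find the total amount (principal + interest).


Total amount formula: A = P(1 + rt) = P + P·r·t
Interest: I = P × r × t = $8,500.00 × 0.115 × 1 = $977.50
A = P + I = $8,500.00 + $977.50 = $9,477.50

A = P + I = P(1 + rt) = $9,477.50


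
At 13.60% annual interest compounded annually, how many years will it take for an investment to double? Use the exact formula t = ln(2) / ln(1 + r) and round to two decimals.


Doubling condition: (1 + r)^t = 2
Take ln of both sides: t × ln(1 + r) = ln(2)
t = ln(2) / ln(1 + r)
t = 0.693147 / 0.127513
t = 5.44

t = ln(2) / ln(1 + r) = 5.44 years


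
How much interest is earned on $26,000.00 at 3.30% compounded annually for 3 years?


Compound interest earned = final amount − principal.
A = P(1 + r/n)^(nt) = $26,000.00 × (1 + 0.033/1)^(1 × 3) = $28,659.88
Interest = A − P = $28,659.88 − $26,000.00 = $2,659.88

Interest = A - P = $2,659.88
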